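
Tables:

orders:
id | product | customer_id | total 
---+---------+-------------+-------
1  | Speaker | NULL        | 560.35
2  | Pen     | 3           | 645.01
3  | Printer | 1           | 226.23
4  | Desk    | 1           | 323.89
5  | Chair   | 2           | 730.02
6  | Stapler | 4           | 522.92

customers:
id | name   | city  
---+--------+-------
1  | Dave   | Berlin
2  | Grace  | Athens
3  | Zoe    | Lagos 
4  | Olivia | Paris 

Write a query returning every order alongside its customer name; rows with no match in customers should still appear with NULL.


LEFT JOIN keeps every row from orders (the left table); where customer_id has no match in customers, the customer columns become NULL. Walk through each order:
  - order 1 (Speaker): customer_id=NULL, no match -> kept with NULL
  - order 2 (Pen): customer_id=3 -> matches Zoe
  - order 3 (Printer): customer_id=1 -> matches Dave
  - order 4 (Desk): customer_id=1 -> matches Dave
  - order 5 (Chair): customer_id=2 -> matches Grace
  - order 6 (Stapler): customer_id=4 -> matches Olivia
All 6 rows appear; 1 has NULL customer.

SQL:
SELECT a.product, b.name AS customer
FROM orders a
LEFT JOIN customers b ON a.customer_id = b.id

Result:
product | customer
--------+---------
Speaker | NULL    
Pen     | Zoe     
Printer | Dave    
Desk    | Dave    
Chair   | Grace   
Stapler | Olivia  


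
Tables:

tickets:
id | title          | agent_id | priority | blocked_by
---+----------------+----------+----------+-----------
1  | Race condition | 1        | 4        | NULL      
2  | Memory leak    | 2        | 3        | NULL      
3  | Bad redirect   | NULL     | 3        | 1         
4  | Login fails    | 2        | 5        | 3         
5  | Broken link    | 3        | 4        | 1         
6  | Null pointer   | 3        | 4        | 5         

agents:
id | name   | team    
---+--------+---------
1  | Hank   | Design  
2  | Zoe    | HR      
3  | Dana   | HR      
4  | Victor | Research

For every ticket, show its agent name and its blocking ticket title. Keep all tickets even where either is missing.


Two LEFT JOINs from the same base table tickets: one to agents via agent_id, one to tickets itself via blocked_by. Both are LEFT so every ticket is preserved.
Match against agents:
  - ticket 1 (Race condition): agent_id=1 -> matches Hank
  - ticket 2 (Memory leak): agent_id=2 -> matches Zoe
  - ticket 3 (Bad redirect): agent_id=NULL, no match -> kept with NULL
  - ticket 4 (Login fails): agent_id=2 -> matches Zoe
  - ticket 5 (Broken link): agent_id=3 -> matches Dana
  - ticket 6 (Null pointer): agent_id=3 -> matches Dana
Match against tickets (self):
  - ticket 1 (Race condition): blocked_by=NULL -> NULL
  - ticket 2 (Memory leak): blocked_by=NULL -> NULL
  - ticket 3 (Bad redirect): blocked_by=1 -> Race condition
  - ticket 4 (Login fails): blocked_by=3 -> Bad redirect
  - ticket 5 (Broken link): blocked_by=1 -> Race condition
  - ticket 6 (Null pointer): blocked_by=5 -> Broken link

SQL:
SELECT a.title, b.name AS agent, c.title AS blocked_by
FROM tickets a
LEFT JOIN agents b ON a.agent_id = b.id
LEFT JOIN tickets c ON a.blocked_by = c.id

Result:
title          | agent | blocked_by    
---------------+-------+---------------
Race condition | Hank  | NULL          
Memory leak    | Zoe   | NULL          
Bad redirect   | NULL  | Race condition
Login fails    | Zoe   | Bad redirect  
Broken link    | Dana  | Race condition
Null pointer   | Dana  | Broken link   


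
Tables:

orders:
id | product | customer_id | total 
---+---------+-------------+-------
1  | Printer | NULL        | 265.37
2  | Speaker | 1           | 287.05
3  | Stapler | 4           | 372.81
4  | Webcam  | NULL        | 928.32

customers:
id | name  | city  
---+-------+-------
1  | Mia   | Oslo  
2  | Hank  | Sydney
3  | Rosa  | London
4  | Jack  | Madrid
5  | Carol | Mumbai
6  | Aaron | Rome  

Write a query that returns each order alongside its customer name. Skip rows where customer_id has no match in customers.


INNER JOIN keeps only orders rows whose customer_id matches an id in customers. Walk through each order:
  - order 1 (Printer): customer_id=NULL, no match -> dropped
  - order 2 (Speaker): customer_id=1 -> matches Mia
  - order 3 (Stapler): customer_id=4 -> matches Jack
  - order 4 (Webcam): customer_id=NULL, no match -> dropped
So 2 of 4 rows are dropped.

SQL:
SELECT a.product, b.name AS customer
FROM orders a
INNER JOIN customers b ON a.customer_id = b.id

Result:
product | customer
--------+---------
Speaker | Mia     
Stapler | Jack    


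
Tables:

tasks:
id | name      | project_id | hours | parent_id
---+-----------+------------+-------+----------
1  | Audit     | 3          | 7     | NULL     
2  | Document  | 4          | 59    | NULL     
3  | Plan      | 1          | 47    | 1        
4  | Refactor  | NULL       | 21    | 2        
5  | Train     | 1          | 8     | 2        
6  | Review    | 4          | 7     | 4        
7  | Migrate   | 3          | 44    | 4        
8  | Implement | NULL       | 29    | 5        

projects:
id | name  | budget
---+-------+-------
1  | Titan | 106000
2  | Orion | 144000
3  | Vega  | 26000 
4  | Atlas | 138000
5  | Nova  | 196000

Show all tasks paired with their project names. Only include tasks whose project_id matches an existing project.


INNER JOIN keeps only tasks rows whose project_id matches an id in projects. Walk through each task:
  - task 1 (Audit): project_id=3 -> matches Vega
  - task 2 (Document): project_id=4 -> matches Atlas
  - task 3 (Plan): project_id=1 -> matches Titan
  - task 4 (Refactor): project_id=NULL, no match -> dropped
  - task 5 (Train): project_id=1 -> matches Titan
  - task 6 (Review): project_id=4 -> matches Atlas
  - task 7 (Migrate): project_id=3 -> matches Vega
  - task 8 (Implement): project_id=NULL, no match -> dropped
So 2 of 8 rows are dropped.

SQL:
SELECT a.name, b.name AS project
FROM tasks a
INNER JOIN projects b ON a.project_id = b.id

Result:
name     | project
---------+--------
Audit    | Vega   
Document | Atlas  
Plan     | Titan  
Train    | Titan  
Review   | Atlas  
Migrate  | Vega   


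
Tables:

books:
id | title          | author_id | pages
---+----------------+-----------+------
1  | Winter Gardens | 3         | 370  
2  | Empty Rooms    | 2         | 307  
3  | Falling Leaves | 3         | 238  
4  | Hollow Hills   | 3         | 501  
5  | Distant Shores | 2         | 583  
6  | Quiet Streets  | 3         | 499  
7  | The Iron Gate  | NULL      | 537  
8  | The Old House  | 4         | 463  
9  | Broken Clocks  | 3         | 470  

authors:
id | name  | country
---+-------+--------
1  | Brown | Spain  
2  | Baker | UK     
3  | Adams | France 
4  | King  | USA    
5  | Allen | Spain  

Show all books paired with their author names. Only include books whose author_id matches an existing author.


INNER JOIN keeps only books rows whose author_id matches an id in authors. Walk through each book:
  - book 1 (Winter Gardens): author_id=3 -> matches Adams
  - book 2 (Empty Rooms): author_id=2 -> matches Baker
  - book 3 (Falling Leaves): author_id=3 -> matches Adams
  - book 4 (Hollow Hills): author_id=3 -> matches Adams
  - book 5 (Distant Shores): author_id=2 -> matches Baker
  - book 6 (Quiet Streets): author_id=3 -> matches Adams
  - book 7 (The Iron Gate): author_id=NULL, no match -> dropped
  - book 8 (The Old House): author_id=4 -> matches King
  - book 9 (Broken Clocks): author_id=3 -> matches Adams
So 1 of 9 rows is dropped.

SQL:
SELECT a.title, b.name AS author
FROM books a
INNER JOIN authors b ON a.author_id = b.id

Result:
title          | author
---------------+-------
Winter Gardens | Adams 
Empty Rooms    | Baker 
Falling Leaves | Adams 
Hollow Hills   | Adams 
Distant Shores | Baker 
Quiet Streets  | Adams 
The Old House  | King  
Broken Clocks  | Adams 


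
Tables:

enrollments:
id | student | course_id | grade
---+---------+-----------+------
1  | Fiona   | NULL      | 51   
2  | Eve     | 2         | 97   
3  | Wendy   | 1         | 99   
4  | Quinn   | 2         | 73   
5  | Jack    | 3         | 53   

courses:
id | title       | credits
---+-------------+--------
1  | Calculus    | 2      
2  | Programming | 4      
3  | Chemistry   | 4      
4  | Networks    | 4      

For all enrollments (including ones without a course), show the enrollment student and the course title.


LEFT JOIN keeps every row from enrollments (the left table); where course_id has no match in courses, the course columns become NULL. Walk through each enrollment:
  - enrollment 1 (Fiona): course_id=NULL, no match -> kept with NULL
  - enrollment 2 (Eve): course_id=2 -> matches Programming
  - enrollment 3 (Wendy): course_id=1 -> matches Calculus
  - enrollment 4 (Quinn): course_id=2 -> matches Programming
  - enrollment 5 (Jack): course_id=3 -> matches Chemistry
All 5 rows appear; 1 has NULL course.

SQL:
SELECT a.student, b.title AS course
FROM enrollments a
LEFT JOIN courses b ON a.course_id = b.id

Result:
student | course     
--------+------------
Fiona   | NULL       
Eve     | Programming
Wendy   | Calculus   
Quinn   | Programming
Jack    | Chemistry  


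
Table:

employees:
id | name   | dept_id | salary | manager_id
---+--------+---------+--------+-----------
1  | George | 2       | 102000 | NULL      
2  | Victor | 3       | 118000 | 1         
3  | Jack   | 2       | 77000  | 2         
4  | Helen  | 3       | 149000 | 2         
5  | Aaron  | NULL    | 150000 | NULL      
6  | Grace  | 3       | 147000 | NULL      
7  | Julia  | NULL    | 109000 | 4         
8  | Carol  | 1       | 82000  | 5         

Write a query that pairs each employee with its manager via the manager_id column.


This is a self-join: employees is joined to a second copy of itself, matching each row's manager_id to another row's id. Use LEFT JOIN so rows with manager_id=NULL are kept.
  - employee 1 (George): manager_id=NULL -> NULL
  - employee 2 (Victor): manager_id=1 -> George
  - employee 3 (Jack): manager_id=2 -> Victor
  - employee 4 (Helen): manager_id=2 -> Victor
  - employee 5 (Aaron): manager_id=NULL -> NULL
  - employee 6 (Grace): manager_id=NULL -> NULL
  - employee 7 (Julia): manager_id=4 -> Helen
  - employee 8 (Carol): manager_id=5 -> Aaron

SQL:
SELECT a.name AS item, b.name AS manager
FROM employees a
LEFT JOIN employees b ON a.manager_id = b.id

Result:
item   | manager
-------+--------
George | NULL   
Victor | George 
Jack   | Victor 
Helen  | Victor 
Aaron  | NULL   
Grace  | NULL   
Julia  | Helen  
Carol  | Aaron  


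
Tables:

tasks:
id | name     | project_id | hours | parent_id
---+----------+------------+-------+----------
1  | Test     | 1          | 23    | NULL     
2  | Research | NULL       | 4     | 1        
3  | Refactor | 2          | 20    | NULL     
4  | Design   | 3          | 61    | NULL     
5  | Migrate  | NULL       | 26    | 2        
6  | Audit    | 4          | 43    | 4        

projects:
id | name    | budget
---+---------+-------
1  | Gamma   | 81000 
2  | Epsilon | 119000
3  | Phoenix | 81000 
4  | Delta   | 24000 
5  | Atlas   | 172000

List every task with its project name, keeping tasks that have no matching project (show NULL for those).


LEFT JOIN keeps every row from tasks (the left table); where project_id has no match in projects, the project columns become NULL. Walk through each task:
  - task 1 (Test): project_id=1 -> matches Gamma
  - task 2 (Research): project_id=NULL, no match -> kept with NULL
  - task 3 (Refactor): project_id=2 -> matches Epsilon
  - task 4 (Design): project_id=3 -> matches Phoenix
  - task 5 (Migrate): project_id=NULL, no match -> kept with NULL
  - task 6 (Audit): project_id=4 -> matches Delta
All 6 rows appear; 2 have NULL project.

SQL:
SELECT a.name, b.name AS project
FROM tasks a
LEFT JOIN projects b ON a.project_id = b.id

Result:
name     | project
---------+--------
Test     | Gamma  
Research | NULL   
Refactor | Epsilon
Design   | Phoenix
Migrate  | NULL   
Audit    | Delta  


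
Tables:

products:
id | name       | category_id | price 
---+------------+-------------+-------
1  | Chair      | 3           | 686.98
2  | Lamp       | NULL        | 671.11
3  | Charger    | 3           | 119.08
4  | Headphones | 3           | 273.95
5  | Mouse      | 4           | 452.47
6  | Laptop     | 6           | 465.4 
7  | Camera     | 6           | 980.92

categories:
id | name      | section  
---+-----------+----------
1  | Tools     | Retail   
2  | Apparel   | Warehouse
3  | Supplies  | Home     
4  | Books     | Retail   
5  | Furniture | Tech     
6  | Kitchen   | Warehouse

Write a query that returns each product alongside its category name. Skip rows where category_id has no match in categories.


INNER JOIN keeps only products rows whose category_id matches an id in categories. Walk through each product:
  - product 1 (Chair): category_id=3 -> matches Supplies
  - product 2 (Lamp): category_id=NULL, no match -> dropped
  - product 3 (Charger): category_id=3 -> matches Supplies
  - product 4 (Headphones): category_id=3 -> matches Supplies
  - product 5 (Mouse): category_id=4 -> matches Books
  - product 6 (Laptop): category_id=6 -> matches Kitchen
  - product 7 (Camera): category_id=6 -> matches Kitchen
So 1 of 7 rows is dropped.

SQL:
SELECT a.name, b.name AS category
FROM products a
INNER JOIN categories b ON a.category_id = b.id

Result:
name       | category
-----------+---------
Chair      | Supplies
Charger    | Supplies
Headphones | Supplies
Mouse      | Books   
Laptop     | Kitchen 
Camera     | Kitchen 


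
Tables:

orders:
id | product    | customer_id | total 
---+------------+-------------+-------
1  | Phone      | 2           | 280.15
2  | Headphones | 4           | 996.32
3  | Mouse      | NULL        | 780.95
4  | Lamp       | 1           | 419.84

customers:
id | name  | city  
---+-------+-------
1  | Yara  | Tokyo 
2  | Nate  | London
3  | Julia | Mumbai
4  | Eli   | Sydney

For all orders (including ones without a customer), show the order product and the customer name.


LEFT JOIN keeps every row from orders (the left table); where customer_id has no match in customers, the customer columns become NULL. Walk through each order:
  - order 1 (Phone): customer_id=2 -> matches Nate
  - order 2 (Headphones): customer_id=4 -> matches Eli
  - order 3 (Mouse): customer_id=NULL, no match -> kept with NULL
  - order 4 (Lamp): customer_id=1 -> matches Yara
All 4 rows appear; 1 has NULL customer.

SQL:
SELECT a.product, b.name AS customer
FROM orders a
LEFT JOIN customers b ON a.customer_id = b.id

Result:
product    | customer
-----------+---------
Phone      | Nate    
Headphones | Eli     
Mouse      | NULL    
Lamp       | Yara    


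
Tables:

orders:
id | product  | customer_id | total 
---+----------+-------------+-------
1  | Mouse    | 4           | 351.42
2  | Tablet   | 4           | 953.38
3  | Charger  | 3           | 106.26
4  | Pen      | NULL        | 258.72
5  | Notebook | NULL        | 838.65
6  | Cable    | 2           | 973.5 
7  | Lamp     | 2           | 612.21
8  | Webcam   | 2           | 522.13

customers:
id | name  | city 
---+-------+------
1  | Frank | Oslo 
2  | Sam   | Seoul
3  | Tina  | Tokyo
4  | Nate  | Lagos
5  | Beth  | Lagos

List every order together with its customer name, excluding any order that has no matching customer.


INNER JOIN keeps only orders rows whose customer_id matches an id in customers. Walk through each order:
  - order 1 (Mouse): customer_id=4 -> matches Nate
  - order 2 (Tablet): customer_id=4 -> matches Nate
  - order 3 (Charger): customer_id=3 -> matches Tina
  - order 4 (Pen): customer_id=NULL, no match -> dropped
  - order 5 (Notebook): customer_id=NULL, no match -> dropped
  - order 6 (Cable): customer_id=2 -> matches Sam
  - order 7 (Lamp): customer_id=2 -> matches Sam
  - order 8 (Webcam): customer_id=2 -> matches Sam
So 2 of 8 rows are dropped.

SQL:
SELECT a.product, b.name AS customer
FROM orders a
INNER JOIN customers b ON a.customer_id = b.id

Result:
product | customer
--------+---------
Mouse   | Nate    
Tablet  | Nate    
Charger | Tina    
Cable   | Sam     
Lamp    | Sam     
Webcam  | Sam     


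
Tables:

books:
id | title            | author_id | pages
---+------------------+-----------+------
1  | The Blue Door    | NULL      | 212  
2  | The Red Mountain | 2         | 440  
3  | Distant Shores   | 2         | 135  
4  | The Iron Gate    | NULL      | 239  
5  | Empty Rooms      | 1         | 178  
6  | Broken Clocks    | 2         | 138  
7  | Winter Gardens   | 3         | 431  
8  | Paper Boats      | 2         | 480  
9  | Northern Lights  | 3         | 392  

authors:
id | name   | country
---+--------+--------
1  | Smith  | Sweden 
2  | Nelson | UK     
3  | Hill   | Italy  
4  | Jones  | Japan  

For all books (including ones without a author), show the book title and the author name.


LEFT JOIN keeps every row from books (the left table); where author_id has no match in authors, the author columns become NULL. Walk through each book:
  - book 1 (The Blue Door): author_id=NULL, no match -> kept with NULL
  - book 2 (The Red Mountain): author_id=2 -> matches Nelson
  - book 3 (Distant Shores): author_id=2 -> matches Nelson
  - book 4 (The Iron Gate): author_id=NULL, no match -> kept with NULL
  - book 5 (Empty Rooms): author_id=1 -> matches Smith
  - book 6 (Broken Clocks): author_id=2 -> matches Nelson
  - book 7 (Winter Gardens): author_id=3 -> matches Hill
  - book 8 (Paper Boats): author_id=2 -> matches Nelson
  - book 9 (Northern Lights): author_id=3 -> matches Hill
All 9 rows appear; 2 have NULL author.

SQL:
SELECT a.title, b.name AS author
FROM books a
LEFT JOIN authors b ON a.author_id = b.id

Result:
title            | author
-----------------+-------
The Blue Door    | NULL  
The Red Mountain | Nelson
Distant Shores   | Nelson
The Iron Gate    | NULL  
Empty Rooms      | Smith 
Broken Clocks    | Nelson
Winter Gardens   | Hill  
Paper Boats      | Nelson
Northern Lights  | Hill  


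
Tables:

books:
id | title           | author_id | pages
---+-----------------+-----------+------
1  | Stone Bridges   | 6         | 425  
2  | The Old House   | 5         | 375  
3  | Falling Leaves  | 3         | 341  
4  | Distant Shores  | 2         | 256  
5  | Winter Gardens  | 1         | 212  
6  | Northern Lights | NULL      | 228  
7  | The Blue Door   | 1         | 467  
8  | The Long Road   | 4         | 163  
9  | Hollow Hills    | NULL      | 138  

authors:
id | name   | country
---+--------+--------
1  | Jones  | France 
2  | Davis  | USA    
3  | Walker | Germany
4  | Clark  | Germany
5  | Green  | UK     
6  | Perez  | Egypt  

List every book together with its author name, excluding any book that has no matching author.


INNER JOIN keeps only books rows whose author_id matches an id in authors. Walk through each book:
  - book 1 (Stone Bridges): author_id=6 -> matches Perez
  - book 2 (The Old House): author_id=5 -> matches Green
  - book 3 (Falling Leaves): author_id=3 -> matches Walker
  - book 4 (Distant Shores): author_id=2 -> matches Davis
  - book 5 (Winter Gardens): author_id=1 -> matches Jones
  - book 6 (Northern Lights): author_id=NULL, no match -> dropped
  - book 7 (The Blue Door): author_id=1 -> matches Jones
  - book 8 (The Long Road): author_id=4 -> matches Clark
  - book 9 (Hollow Hills): author_id=NULL, no match -> dropped
So 2 of 9 rows are dropped.

SQL:
SELECT a.title, b.name AS author
FROM books a
INNER JOIN authors b ON a.author_id = b.id

Result:
title          | author
---------------+-------
Stone Bridges  | Perez 
The Old House  | Green 
Falling Leaves | Walker
Distant Shores | Davis 
Winter Gardens | Jones 
The Blue Door  | Jones 
The Long Road  | Clark 


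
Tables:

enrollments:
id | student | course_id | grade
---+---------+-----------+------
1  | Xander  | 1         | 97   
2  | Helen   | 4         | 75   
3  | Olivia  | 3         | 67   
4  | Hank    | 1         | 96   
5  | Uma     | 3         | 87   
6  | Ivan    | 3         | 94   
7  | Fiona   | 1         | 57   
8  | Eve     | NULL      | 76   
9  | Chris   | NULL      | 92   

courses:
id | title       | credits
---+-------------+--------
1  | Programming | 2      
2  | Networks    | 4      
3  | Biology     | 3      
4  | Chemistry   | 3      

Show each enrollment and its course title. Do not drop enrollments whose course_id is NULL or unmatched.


LEFT JOIN keeps every row from enrollments (the left table); where course_id has no match in courses, the course columns become NULL. Walk through each enrollment:
  - enrollment 1 (Xander): course_id=1 -> matches Programming
  - enrollment 2 (Helen): course_id=4 -> matches Chemistry
  - enrollment 3 (Olivia): course_id=3 -> matches Biology
  - enrollment 4 (Hank): course_id=1 -> matches Programming
  - enrollment 5 (Uma): course_id=3 -> matches Biology
  - enrollment 6 (Ivan): course_id=3 -> matches Biology
  - enrollment 7 (Fiona): course_id=1 -> matches Programming
  - enrollment 8 (Eve): course_id=NULL, no match -> kept with NULL
  - enrollment 9 (Chris): course_id=NULL, no match -> kept with NULL
All 9 rows appear; 2 have NULL course.

SQL:
SELECT a.student, b.title AS course
FROM enrollments a
LEFT JOIN courses b ON a.course_id = b.id

Result:
student | course     
--------+------------
Xander  | Programming
Helen   | Chemistry  
Olivia  | Biology    
Hank    | Programming
Uma     | Biology    
Ivan    | Biology    
Fiona   | Programming
Eve     | NULL       
Chris   | NULL       


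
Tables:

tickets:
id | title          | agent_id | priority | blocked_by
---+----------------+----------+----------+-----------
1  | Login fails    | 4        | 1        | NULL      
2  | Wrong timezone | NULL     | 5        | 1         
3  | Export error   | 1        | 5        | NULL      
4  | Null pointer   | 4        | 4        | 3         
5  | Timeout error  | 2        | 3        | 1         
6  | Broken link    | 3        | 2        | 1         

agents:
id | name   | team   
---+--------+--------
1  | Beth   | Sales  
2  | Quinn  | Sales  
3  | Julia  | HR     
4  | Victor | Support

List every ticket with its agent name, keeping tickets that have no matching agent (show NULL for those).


LEFT JOIN keeps every row from tickets (the left table); where agent_id has no match in agents, the agent columns become NULL. Walk through each ticket:
  - ticket 1 (Login fails): agent_id=4 -> matches Victor
  - ticket 2 (Wrong timezone): agent_id=NULL, no match -> kept with NULL
  - ticket 3 (Export error): agent_id=1 -> matches Beth
  - ticket 4 (Null pointer): agent_id=4 -> matches Victor
  - ticket 5 (Timeout error): agent_id=2 -> matches Quinn
  - ticket 6 (Broken link): agent_id=3 -> matches Julia
All 6 rows appear; 1 has NULL agent.

SQL:
SELECT a.title, b.name AS agent
FROM tickets a
LEFT JOIN agents b ON a.agent_id = b.id

Result:
title          | agent 
---------------+-------
Login fails    | Victor
Wrong timezone | NULL  
Export error   | Beth  
Null pointer   | Victor
Timeout error  | Quinn 
Broken link    | Julia 


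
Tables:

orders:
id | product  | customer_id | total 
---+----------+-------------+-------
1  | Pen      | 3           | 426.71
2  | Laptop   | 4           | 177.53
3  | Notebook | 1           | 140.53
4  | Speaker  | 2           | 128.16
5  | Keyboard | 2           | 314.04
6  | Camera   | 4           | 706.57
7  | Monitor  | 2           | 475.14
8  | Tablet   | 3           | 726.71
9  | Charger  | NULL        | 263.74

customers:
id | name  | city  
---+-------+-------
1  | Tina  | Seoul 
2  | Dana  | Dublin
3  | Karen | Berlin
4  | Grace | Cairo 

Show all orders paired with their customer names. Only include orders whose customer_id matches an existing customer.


INNER JOIN keeps only orders rows whose customer_id matches an id in customers. Walk through each order:
  - order 1 (Pen): customer_id=3 -> matches Karen
  - order 2 (Laptop): customer_id=4 -> matches Grace
  - order 3 (Notebook): customer_id=1 -> matches Tina
  - order 4 (Speaker): customer_id=2 -> matches Dana
  - order 5 (Keyboard): customer_id=2 -> matches Dana
  - order 6 (Camera): customer_id=4 -> matches Grace
  - order 7 (Monitor): customer_id=2 -> matches Dana
  - order 8 (Tablet): customer_id=3 -> matches Karen
  - order 9 (Charger): customer_id=NULL, no match -> dropped
So 1 of 9 rows is dropped.

SQL:
SELECT a.product, b.name AS customer
FROM orders a
INNER JOIN customers b ON a.customer_id = b.id

Result:
product  | customer
---------+---------
Pen      | Karen   
Laptop   | Grace   
Notebook | Tina    
Speaker  | Dana    
Keyboard | Dana    
Camera   | Grace   
Monitor  | Dana    
Tablet   | Karen   


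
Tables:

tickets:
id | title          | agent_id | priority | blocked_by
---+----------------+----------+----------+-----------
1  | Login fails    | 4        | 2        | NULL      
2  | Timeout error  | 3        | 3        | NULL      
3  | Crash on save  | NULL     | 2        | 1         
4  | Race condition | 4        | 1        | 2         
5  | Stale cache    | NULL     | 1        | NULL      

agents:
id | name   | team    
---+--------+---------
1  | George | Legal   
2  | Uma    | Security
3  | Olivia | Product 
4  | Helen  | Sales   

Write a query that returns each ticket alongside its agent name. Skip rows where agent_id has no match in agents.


INNER JOIN keeps only tickets rows whose agent_id matches an id in agents. Walk through each ticket:
  - ticket 1 (Login fails): agent_id=4 -> matches Helen
  - ticket 2 (Timeout error): agent_id=3 -> matches Olivia
  - ticket 3 (Crash on save): agent_id=NULL, no match -> dropped
  - ticket 4 (Race condition): agent_id=4 -> matches Helen
  - ticket 5 (Stale cache): agent_id=NULL, no match -> dropped
So 2 of 5 rows are dropped.

SQL:
SELECT a.title, b.name AS agent
FROM tickets a
INNER JOIN agents b ON a.agent_id = b.id

Result:
title          | agent 
---------------+-------
Login fails    | Helen 
Timeout error  | Olivia
Race condition | Helen 


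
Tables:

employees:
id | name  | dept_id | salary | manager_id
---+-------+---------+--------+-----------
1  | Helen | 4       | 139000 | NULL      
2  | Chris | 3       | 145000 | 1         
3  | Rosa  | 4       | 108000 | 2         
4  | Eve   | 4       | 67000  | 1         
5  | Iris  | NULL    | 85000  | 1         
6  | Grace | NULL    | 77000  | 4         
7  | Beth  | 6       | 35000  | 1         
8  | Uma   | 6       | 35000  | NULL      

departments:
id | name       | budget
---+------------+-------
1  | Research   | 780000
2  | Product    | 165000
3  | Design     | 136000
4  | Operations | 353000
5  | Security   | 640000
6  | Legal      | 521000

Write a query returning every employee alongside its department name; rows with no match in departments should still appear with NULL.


LEFT JOIN keeps every row from employees (the left table); where dept_id has no match in departments, the department columns become NULL. Walk through each employee:
  - employee 1 (Helen): dept_id=4 -> matches Operations
  - employee 2 (Chris): dept_id=3 -> matches Design
  - employee 3 (Rosa): dept_id=4 -> matches Operations
  - employee 4 (Eve): dept_id=4 -> matches Operations
  - employee 5 (Iris): dept_id=NULL, no match -> kept with NULL
  - employee 6 (Grace): dept_id=NULL, no match -> kept with NULL
  - employee 7 (Beth): dept_id=6 -> matches Legal
  - employee 8 (Uma): dept_id=6 -> matches Legal
All 8 rows appear; 2 have NULL department.

SQL:
SELECT a.name, b.name AS department
FROM employees a
LEFT JOIN departments b ON a.dept_id = b.id

Result:
name  | department
------+-----------
Helen | Operations
Chris | Design    
Rosa  | Operations
Eve   | Operations
Iris  | NULL      
Grace | NULL      
Beth  | Legal     
Uma   | Legal     


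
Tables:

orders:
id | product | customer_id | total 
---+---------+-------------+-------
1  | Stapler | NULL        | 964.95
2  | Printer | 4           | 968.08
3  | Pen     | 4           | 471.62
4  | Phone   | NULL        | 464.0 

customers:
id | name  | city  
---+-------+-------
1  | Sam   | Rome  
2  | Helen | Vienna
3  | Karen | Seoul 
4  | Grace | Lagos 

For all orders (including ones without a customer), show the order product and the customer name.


LEFT JOIN keeps every row from orders (the left table); where customer_id has no match in customers, the customer columns become NULL. Walk through each order:
  - order 1 (Stapler): customer_id=NULL, no match -> kept with NULL
  - order 2 (Printer): customer_id=4 -> matches Grace
  - order 3 (Pen): customer_id=4 -> matches Grace
  - order 4 (Phone): customer_id=NULL, no match -> kept with NULL
All 4 rows appear; 2 have NULL customer.

SQL:
SELECT a.product, b.name AS customer
FROM orders a
LEFT JOIN customers b ON a.customer_id = b.id

Result:
product | customer
--------+---------
Stapler | NULL    
Printer | Grace   
Pen     | Grace   
Phone   | NULL    


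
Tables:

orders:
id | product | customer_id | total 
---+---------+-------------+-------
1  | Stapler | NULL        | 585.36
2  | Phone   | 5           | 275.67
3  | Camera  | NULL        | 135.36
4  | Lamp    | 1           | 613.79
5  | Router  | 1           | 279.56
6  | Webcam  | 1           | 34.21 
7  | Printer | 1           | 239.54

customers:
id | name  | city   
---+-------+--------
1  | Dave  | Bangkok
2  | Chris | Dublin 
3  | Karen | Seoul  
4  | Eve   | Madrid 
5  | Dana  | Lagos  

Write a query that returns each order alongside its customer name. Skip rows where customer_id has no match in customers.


INNER JOIN keeps only orders rows whose customer_id matches an id in customers. Walk through each order:
  - order 1 (Stapler): customer_id=NULL, no match -> dropped
  - order 2 (Phone): customer_id=5 -> matches Dana
  - order 3 (Camera): customer_id=NULL, no match -> dropped
  - order 4 (Lamp): customer_id=1 -> matches Dave
  - order 5 (Router): customer_id=1 -> matches Dave
  - order 6 (Webcam): customer_id=1 -> matches Dave
  - order 7 (Printer): customer_id=1 -> matches Dave
So 2 of 7 rows are dropped.

SQL:
SELECT a.product, b.name AS customer
FROM orders a
INNER JOIN customers b ON a.customer_id = b.id

Result:
product | customer
--------+---------
Phone   | Dana    
Lamp    | Dave    
Router  | Dave    
Webcam  | Dave    
Printer | Dave    


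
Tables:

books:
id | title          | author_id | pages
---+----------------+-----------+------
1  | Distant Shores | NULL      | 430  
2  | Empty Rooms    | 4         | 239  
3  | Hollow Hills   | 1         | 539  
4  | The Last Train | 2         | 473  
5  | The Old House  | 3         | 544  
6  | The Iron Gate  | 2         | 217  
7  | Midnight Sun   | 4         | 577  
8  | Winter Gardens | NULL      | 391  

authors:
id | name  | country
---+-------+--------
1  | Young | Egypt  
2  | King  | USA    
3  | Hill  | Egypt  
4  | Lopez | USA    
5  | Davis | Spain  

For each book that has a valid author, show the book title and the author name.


INNER JOIN keeps only books rows whose author_id matches an id in authors. Walk through each book:
  - book 1 (Distant Shores): author_id=NULL, no match -> dropped
  - book 2 (Empty Rooms): author_id=4 -> matches Lopez
  - book 3 (Hollow Hills): author_id=1 -> matches Young
  - book 4 (The Last Train): author_id=2 -> matches King
  - book 5 (The Old House): author_id=3 -> matches Hill
  - book 6 (The Iron Gate): author_id=2 -> matches King
  - book 7 (Midnight Sun): author_id=4 -> matches Lopez
  - book 8 (Winter Gardens): author_id=NULL, no match -> dropped
So 2 of 8 rows are dropped.

SQL:
SELECT a.title, b.name AS author
FROM books a
INNER JOIN authors b ON a.author_id = b.id

Result:
title          | author
---------------+-------
Empty Rooms    | Lopez 
Hollow Hills   | Young 
The Last Train | King  
The Old House  | Hill  
The Iron Gate  | King  
Midnight Sun   | Lopez 


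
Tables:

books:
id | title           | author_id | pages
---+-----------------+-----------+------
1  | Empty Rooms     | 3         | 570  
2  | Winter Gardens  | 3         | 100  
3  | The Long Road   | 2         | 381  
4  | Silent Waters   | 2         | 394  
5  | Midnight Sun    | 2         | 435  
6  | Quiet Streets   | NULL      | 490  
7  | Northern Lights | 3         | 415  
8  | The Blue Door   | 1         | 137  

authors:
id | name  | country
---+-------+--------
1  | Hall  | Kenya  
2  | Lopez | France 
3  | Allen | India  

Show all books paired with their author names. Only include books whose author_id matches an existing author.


INNER JOIN keeps only books rows whose author_id matches an id in authors. Walk through each book:
  - book 1 (Empty Rooms): author_id=3 -> matches Allen
  - book 2 (Winter Gardens): author_id=3 -> matches Allen
  - book 3 (The Long Road): author_id=2 -> matches Lopez
  - book 4 (Silent Waters): author_id=2 -> matches Lopez
  - book 5 (Midnight Sun): author_id=2 -> matches Lopez
  - book 6 (Quiet Streets): author_id=NULL, no match -> dropped
  - book 7 (Northern Lights): author_id=3 -> matches Allen
  - book 8 (The Blue Door): author_id=1 -> matches Hall
So 1 of 8 rows is dropped.

SQL:
SELECT a.title, b.name AS author
FROM books a
INNER JOIN authors b ON a.author_id = b.id

Result:
title           | author
----------------+-------
Empty Rooms     | Allen 
Winter Gardens  | Allen 
The Long Road   | Lopez 
Silent Waters   | Lopez 
Midnight Sun    | Lopez 
Northern Lights | Allen 
The Blue Door   | Hall  


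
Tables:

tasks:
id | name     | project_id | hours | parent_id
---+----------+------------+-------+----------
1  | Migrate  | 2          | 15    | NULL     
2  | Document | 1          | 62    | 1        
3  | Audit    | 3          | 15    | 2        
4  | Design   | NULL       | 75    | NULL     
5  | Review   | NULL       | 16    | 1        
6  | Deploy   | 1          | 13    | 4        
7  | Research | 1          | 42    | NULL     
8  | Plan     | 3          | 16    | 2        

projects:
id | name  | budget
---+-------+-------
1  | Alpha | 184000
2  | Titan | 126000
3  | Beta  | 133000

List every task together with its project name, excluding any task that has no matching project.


INNER JOIN keeps only tasks rows whose project_id matches an id in projects. Walk through each task:
  - task 1 (Migrate): project_id=2 -> matches Titan
  - task 2 (Document): project_id=1 -> matches Alpha
  - task 3 (Audit): project_id=3 -> matches Beta
  - task 4 (Design): project_id=NULL, no match -> dropped
  - task 5 (Review): project_id=NULL, no match -> dropped
  - task 6 (Deploy): project_id=1 -> matches Alpha
  - task 7 (Research): project_id=1 -> matches Alpha
  - task 8 (Plan): project_id=3 -> matches Beta
So 2 of 8 rows are dropped.

SQL:
SELECT a.name, b.name AS project
FROM tasks a
INNER JOIN projects b ON a.project_id = b.id

Result:
name     | project
---------+--------
Migrate  | Titan  
Document | Alpha  
Audit    | Beta   
Deploy   | Alpha  
Research | Alpha  
Plan     | Beta   


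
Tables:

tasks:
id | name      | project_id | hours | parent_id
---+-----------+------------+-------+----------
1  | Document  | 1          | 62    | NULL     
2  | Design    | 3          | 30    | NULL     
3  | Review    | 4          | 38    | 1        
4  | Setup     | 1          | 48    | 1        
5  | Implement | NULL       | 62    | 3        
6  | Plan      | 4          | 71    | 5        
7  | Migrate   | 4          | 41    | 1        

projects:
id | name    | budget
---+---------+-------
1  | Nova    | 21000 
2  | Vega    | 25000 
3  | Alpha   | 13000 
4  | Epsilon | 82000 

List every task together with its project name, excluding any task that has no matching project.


INNER JOIN keeps only tasks rows whose project_id matches an id in projects. Walk through each task:
  - task 1 (Document): project_id=1 -> matches Nova
  - task 2 (Design): project_id=3 -> matches Alpha
  - task 3 (Review): project_id=4 -> matches Epsilon
  - task 4 (Setup): project_id=1 -> matches Nova
  - task 5 (Implement): project_id=NULL, no match -> dropped
  - task 6 (Plan): project_id=4 -> matches Epsilon
  - task 7 (Migrate): project_id=4 -> matches Epsilon
So 1 of 7 rows is dropped.

SQL:
SELECT a.name, b.name AS project
FROM tasks a
INNER JOIN projects b ON a.project_id = b.id

Result:
name     | project
---------+--------
Document | Nova   
Design   | Alpha  
Review   | Epsilon
Setup    | Nova   
Plan     | Epsilon
Migrate  | Epsilon


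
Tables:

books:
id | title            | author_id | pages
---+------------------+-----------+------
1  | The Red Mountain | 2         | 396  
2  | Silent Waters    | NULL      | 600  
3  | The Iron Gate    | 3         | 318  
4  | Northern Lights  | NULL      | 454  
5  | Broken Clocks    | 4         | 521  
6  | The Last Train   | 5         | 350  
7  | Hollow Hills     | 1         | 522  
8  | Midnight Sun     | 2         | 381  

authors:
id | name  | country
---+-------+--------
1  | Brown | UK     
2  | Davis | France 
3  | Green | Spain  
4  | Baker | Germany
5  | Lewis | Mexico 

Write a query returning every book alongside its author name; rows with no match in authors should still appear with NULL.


LEFT JOIN keeps every row from books (the left table); where author_id has no match in authors, the author columns become NULL. Walk through each book:
  - book 1 (The Red Mountain): author_id=2 -> matches Davis
  - book 2 (Silent Waters): author_id=NULL, no match -> kept with NULL
  - book 3 (The Iron Gate): author_id=3 -> matches Green
  - book 4 (Northern Lights): author_id=NULL, no match -> kept with NULL
  - book 5 (Broken Clocks): author_id=4 -> matches Baker
  - book 6 (The Last Train): author_id=5 -> matches Lewis
  - book 7 (Hollow Hills): author_id=1 -> matches Brown
  - book 8 (Midnight Sun): author_id=2 -> matches Davis
All 8 rows appear; 2 have NULL author.

SQL:
SELECT a.title, b.name AS author
FROM books a
LEFT JOIN authors b ON a.author_id = b.id

Result:
title            | author
-----------------+-------
The Red Mountain | Davis 
Silent Waters    | NULL  
The Iron Gate    | Green 
Northern Lights  | NULL  
Broken Clocks    | Baker 
The Last Train   | Lewis 
Hollow Hills     | Brown 
Midnight Sun     | Davis 


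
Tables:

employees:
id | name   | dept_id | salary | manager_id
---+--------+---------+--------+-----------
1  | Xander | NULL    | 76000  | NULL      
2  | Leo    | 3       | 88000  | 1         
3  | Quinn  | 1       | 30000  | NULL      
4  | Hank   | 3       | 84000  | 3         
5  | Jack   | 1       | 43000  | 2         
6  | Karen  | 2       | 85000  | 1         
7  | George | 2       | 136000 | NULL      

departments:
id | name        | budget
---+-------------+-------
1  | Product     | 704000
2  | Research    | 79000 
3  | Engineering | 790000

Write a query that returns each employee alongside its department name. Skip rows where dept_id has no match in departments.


INNER JOIN keeps only employees rows whose dept_id matches an id in departments. Walk through each employee:
  - employee 1 (Xander): dept_id=NULL, no match -> dropped
  - employee 2 (Leo): dept_id=3 -> matches Engineering
  - employee 3 (Quinn): dept_id=1 -> matches Product
  - employee 4 (Hank): dept_id=3 -> matches Engineering
  - employee 5 (Jack): dept_id=1 -> matches Product
  - employee 6 (Karen): dept_id=2 -> matches Research
  - employee 7 (George): dept_id=2 -> matches Research
So 1 of 7 rows is dropped.

SQL:
SELECT a.name, b.name AS department
FROM employees a
INNER JOIN departments b ON a.dept_id = b.id

Result:
name   | department 
-------+------------
Leo    | Engineering
Quinn  | Product    
Hank   | Engineering
Jack   | Product    
Karen  | Research   
George | Research   


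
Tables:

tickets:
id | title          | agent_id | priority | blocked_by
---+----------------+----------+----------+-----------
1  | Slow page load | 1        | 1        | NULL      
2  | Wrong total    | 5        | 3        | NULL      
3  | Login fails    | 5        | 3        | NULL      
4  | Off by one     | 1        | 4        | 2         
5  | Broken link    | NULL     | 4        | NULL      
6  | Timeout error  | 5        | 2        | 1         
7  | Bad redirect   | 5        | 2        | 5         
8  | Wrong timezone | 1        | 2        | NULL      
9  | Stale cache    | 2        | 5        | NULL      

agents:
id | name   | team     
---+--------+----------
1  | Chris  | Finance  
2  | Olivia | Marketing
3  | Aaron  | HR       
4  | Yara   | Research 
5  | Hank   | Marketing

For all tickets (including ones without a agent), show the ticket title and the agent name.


LEFT JOIN keeps every row from tickets (the left table); where agent_id has no match in agents, the agent columns become NULL. Walk through each ticket:
  - ticket 1 (Slow page load): agent_id=1 -> matches Chris
  - ticket 2 (Wrong total): agent_id=5 -> matches Hank
  - ticket 3 (Login fails): agent_id=5 -> matches Hank
  - ticket 4 (Off by one): agent_id=1 -> matches Chris
  - ticket 5 (Broken link): agent_id=NULL, no match -> kept with NULL
  - ticket 6 (Timeout error): agent_id=5 -> matches Hank
  - ticket 7 (Bad redirect): agent_id=5 -> matches Hank
  - ticket 8 (Wrong timezone): agent_id=1 -> matches Chris
  - ticket 9 (Stale cache): agent_id=2 -> matches Olivia
All 9 rows appear; 1 has NULL agent.

SQL:
SELECT a.title, b.name AS agent
FROM tickets a
LEFT JOIN agents b ON a.agent_id = b.id

Result:
title          | agent 
---------------+-------
Slow page load | Chris 
Wrong total    | Hank  
Login fails    | Hank  
Off by one     | Chris 
Broken link    | NULL  
Timeout error  | Hank  
Bad redirect   | Hank  
Wrong timezone | Chris 
Stale cache    | Olivia
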